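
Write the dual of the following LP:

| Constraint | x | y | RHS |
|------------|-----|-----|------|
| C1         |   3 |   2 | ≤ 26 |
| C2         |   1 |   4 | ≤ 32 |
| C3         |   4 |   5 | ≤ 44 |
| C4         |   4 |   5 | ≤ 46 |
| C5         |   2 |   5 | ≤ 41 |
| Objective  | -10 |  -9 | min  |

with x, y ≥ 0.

Primal min cᵀx s.t. Ax ≤ b, x ≥ 0  →  Dual max −bᵀy s.t. Aᵀy ≥ −c, y ≥ 0.

Maximize: z = -26y1 - 32y2 - 44y3 - 46y4 - 41y5

Subject to:
  3y1 + y2 + 4y3 + 4y4 + 2y5 ≥ 10
  2y1 + 4y2 + 5y3 + 5y4 + 5y5 ≥ 9
  y1, y2, y3, y4, y5 ≥ 0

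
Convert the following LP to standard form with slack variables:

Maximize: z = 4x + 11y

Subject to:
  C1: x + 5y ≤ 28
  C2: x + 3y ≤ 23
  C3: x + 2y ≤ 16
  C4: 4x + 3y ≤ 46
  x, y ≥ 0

max z = 4x + 11y

s.t.
  x + 5y + s1 = 28
  x + 3y + s2 = 23
  x + 2y + s3 = 16
  4x + 3y + s4 = 46
  x, y, s1, s2, s3, s4 ≥ 0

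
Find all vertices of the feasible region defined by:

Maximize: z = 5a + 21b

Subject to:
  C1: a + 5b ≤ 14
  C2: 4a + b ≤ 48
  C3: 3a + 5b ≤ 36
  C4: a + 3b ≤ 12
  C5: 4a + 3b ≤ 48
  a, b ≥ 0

(0, 0), (12, 0), (9, 1), (0, 2.8)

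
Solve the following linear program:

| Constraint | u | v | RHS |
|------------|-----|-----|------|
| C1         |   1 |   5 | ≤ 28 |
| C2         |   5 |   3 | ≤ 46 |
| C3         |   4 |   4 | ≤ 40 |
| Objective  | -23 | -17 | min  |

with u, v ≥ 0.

Evaluate the objective at each vertex of the feasible region:
  z(0, 0) = 0
  z(9.2, 0) = -211.6
  z(8, 2) = -218  ←
  z(5.5, 4.5) = -203
  z(0, 5.6) = -95.2
The minimum is at u = 8, v = 2.

u = 8, v = 2, z = -218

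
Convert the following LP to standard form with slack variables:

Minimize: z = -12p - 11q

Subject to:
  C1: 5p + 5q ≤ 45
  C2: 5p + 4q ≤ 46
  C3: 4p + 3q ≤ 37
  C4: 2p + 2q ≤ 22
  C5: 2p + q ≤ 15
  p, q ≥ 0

min z = -12p - 11q

s.t.
  5p + 5q + s1 = 45
  5p + 4q + s2 = 46
  4p + 3q + s3 = 37
  2p + 2q + s4 = 22
  2p + q + s5 = 15
  p, q, s1, s2, s3, s4, s5 ≥ 0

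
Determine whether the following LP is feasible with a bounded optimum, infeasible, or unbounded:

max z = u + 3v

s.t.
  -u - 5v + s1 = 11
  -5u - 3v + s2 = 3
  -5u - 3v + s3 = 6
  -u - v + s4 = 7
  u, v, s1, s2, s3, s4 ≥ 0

Unbounded (objective can increase without bound)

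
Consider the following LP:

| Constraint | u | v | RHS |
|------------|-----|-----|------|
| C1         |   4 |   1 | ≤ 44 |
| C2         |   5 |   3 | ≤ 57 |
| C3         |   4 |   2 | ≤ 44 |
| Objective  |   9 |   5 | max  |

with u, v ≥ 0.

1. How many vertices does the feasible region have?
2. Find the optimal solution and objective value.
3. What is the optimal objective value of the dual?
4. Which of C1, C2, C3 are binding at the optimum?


1. 4
2. u = 9, v = 4, z = 101
3. 101
4. C2, C3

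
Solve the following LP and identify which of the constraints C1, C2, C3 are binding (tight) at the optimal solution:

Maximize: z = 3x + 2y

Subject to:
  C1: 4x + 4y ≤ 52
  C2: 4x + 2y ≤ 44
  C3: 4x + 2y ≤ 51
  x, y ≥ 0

At x = 9, y = 4, compute slack b - a·x for each constraint:
  C1: 52 − 52 = 0  (binding)
  C2: 44 − 44 = 0  (binding)
  C3: 51 − 44 = 7  (slack)

Optimal: x = 9, y = 4
Binding: C1, C2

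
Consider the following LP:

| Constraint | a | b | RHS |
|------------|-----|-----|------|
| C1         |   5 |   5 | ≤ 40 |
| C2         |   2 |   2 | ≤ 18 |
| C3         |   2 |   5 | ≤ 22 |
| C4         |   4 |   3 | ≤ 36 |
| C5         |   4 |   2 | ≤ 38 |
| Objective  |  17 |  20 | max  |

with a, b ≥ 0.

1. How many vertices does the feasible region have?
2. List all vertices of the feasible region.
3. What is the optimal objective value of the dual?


1. 4
2. (0, 0), (8, 0), (6, 2), (0, 4.4)
3. 142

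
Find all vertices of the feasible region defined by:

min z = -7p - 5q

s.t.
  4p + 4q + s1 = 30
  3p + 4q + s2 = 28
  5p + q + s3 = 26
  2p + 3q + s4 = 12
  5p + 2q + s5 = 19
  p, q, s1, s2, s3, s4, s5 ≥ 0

(0, 0), (3.8, 0), (3, 2), (0, 4)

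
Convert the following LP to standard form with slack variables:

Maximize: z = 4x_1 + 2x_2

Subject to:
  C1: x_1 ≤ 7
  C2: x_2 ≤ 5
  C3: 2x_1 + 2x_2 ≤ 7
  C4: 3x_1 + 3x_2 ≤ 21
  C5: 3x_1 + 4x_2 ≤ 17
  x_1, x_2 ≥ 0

max z = 4x_1 + 2x_2

s.t.
  x_1 + s1 = 7
  x_2 + s2 = 5
  2x_1 + 2x_2 + s3 = 7
  3x_1 + 3x_2 + s4 = 21
  3x_1 + 4x_2 + s5 = 17
  x_1, x_2, s1, s2, s3, s4, s5 ≥ 0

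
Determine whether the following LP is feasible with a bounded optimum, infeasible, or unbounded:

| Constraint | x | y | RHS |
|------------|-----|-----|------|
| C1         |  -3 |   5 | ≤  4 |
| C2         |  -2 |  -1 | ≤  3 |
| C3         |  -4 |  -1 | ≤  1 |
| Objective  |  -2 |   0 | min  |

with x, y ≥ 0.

Unbounded (objective can decrease without bound)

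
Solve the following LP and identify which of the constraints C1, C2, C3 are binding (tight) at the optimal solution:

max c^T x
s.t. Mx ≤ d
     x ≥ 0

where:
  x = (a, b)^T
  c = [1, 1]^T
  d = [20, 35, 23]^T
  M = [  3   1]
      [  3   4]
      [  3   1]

At a = 5, b = 5, compute slack b - a·x for each constraint:
  C1: 20 − 20 = 0  (binding)
  C2: 35 − 35 = 0  (binding)
  C3: 23 − 20 = 3  (slack)

Optimal: a = 5, b = 5
Binding: C1, C2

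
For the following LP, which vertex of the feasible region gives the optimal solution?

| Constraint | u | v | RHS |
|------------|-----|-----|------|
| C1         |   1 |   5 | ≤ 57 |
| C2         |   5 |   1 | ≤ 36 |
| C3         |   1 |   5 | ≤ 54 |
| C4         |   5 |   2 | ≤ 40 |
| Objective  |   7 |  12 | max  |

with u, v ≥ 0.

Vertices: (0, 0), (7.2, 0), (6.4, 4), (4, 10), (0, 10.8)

Evaluate the objective at each vertex of the feasible region:
  z(0, 0) = 0
  z(7.2, 0) = 50.4
  z(6.4, 4) = 92.8
  z(4, 10) = 148  ←
  z(0, 10.8) = 129.6
The maximum is at u = 4, v = 10.

(4, 10)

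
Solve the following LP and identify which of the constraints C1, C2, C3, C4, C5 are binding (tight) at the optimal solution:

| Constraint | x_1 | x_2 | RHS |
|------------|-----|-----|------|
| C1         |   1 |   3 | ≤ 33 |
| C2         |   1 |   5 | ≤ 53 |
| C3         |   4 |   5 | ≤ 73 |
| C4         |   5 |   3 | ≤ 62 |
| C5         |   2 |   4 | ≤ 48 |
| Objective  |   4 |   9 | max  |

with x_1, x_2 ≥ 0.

At x_1 = 6, x_2 = 9, compute slack b - a·x for each constraint:
  C1: 33 − 33 = 0  (binding)
  C2: 53 − 51 = 2  (slack)
  C3: 73 − 69 = 4  (slack)
  C4: 62 − 57 = 5  (slack)
  C5: 48 − 48 = 0  (binding)

Optimal: x_1 = 6, x_2 = 9
Binding: C1, C5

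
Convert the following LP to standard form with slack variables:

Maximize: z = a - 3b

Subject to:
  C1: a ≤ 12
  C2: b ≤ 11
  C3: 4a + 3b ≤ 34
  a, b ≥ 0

max z = a - 3b

s.t.
  a + s1 = 12
  b + s2 = 11
  4a + 3b + s3 = 34
  a, b, s1, s2, s3 ≥ 0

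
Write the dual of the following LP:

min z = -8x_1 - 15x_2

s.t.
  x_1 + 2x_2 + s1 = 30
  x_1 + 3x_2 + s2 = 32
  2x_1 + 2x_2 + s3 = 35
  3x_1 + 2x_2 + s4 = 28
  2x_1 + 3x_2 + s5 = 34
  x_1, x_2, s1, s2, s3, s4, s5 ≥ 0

Primal min cᵀx s.t. Ax ≤ b, x ≥ 0  →  Dual max −bᵀy s.t. Aᵀy ≥ −c, y ≥ 0.

Maximize: z = -30y1 - 32y2 - 35y3 - 28y4 - 34y5

Subject to:
  y1 + y2 + 2y3 + 3y4 + 2y5 ≥ 8
  2y1 + 3y2 + 2y3 + 2y4 + 3y5 ≥ 15
  y1, y2, y3, y4, y5 ≥ 0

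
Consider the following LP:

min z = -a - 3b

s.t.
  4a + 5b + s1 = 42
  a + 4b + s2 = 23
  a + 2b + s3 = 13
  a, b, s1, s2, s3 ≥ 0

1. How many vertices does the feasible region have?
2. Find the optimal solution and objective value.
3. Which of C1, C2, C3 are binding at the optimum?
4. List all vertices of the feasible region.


1. 5
2. a = 3, b = 5, z = -18
3. C2, C3
4. (0, 0), (10.5, 0), (6.333, 3.333), (3, 5), (0, 5.75)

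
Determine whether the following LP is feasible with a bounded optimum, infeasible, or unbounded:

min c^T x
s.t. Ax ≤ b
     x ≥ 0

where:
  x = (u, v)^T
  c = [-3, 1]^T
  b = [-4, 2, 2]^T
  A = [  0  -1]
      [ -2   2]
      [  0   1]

Infeasible (no feasible solution exists)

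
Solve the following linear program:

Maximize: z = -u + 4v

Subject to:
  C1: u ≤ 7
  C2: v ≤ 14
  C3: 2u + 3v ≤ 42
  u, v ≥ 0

Evaluate the objective at each vertex of the feasible region:
  z(0, 0) = 0
  z(7, 0) = -7
  z(7, 9.333) = 30.33
  z(0, 14) = 56  ←
The maximum is at u = 0, v = 14.

u = 0, v = 14, z = 56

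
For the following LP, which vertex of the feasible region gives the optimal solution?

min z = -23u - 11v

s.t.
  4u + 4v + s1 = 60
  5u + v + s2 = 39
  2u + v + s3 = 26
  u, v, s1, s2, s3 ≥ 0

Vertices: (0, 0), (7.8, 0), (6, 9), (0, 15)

Evaluate the objective at each vertex of the feasible region:
  z(0, 0) = 0
  z(7.8, 0) = -179.4
  z(6, 9) = -237  ←
  z(0, 15) = -165
The minimum is at u = 6, v = 9.

(6, 9)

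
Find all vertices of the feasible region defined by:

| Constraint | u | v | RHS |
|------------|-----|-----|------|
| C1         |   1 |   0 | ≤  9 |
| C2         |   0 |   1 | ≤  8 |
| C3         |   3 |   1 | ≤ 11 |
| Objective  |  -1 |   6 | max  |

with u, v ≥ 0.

(0, 0), (3.667, 0), (1, 8), (0, 8)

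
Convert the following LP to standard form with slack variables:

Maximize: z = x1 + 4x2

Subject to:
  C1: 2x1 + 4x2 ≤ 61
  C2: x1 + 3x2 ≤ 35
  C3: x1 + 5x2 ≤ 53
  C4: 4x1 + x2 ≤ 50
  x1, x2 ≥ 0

max z = x1 + 4x2

s.t.
  2x1 + 4x2 + s1 = 61
  x1 + 3x2 + s2 = 35
  x1 + 5x2 + s3 = 53
  4x1 + x2 + s4 = 50
  x1, x2, s1, s2, s3, s4 ≥ 0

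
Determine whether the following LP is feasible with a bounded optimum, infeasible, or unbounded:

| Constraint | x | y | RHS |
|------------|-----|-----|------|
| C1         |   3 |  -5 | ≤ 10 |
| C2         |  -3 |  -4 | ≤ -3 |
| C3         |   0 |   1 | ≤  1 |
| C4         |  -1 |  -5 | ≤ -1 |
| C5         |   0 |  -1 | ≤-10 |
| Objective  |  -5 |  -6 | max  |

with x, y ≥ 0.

Infeasible (no feasible solution exists)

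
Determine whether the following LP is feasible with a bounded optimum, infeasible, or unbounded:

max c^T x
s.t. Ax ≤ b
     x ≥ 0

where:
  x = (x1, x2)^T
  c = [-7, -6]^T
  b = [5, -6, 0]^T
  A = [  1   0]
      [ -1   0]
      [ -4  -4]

Infeasible (no feasible solution exists)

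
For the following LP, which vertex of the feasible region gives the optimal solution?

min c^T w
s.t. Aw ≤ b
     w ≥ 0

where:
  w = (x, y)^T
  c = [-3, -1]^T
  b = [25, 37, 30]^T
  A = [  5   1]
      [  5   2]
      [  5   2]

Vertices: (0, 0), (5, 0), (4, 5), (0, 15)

Evaluate the objective at each vertex of the feasible region:
  z(0, 0) = 0
  z(5, 0) = -15
  z(4, 5) = -17  ←
  z(0, 15) = -15
The minimum is at x = 4, y = 5.

(4, 5)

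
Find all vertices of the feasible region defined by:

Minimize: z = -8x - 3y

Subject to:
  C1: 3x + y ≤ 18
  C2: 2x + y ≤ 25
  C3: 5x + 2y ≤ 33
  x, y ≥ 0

(0, 0), (6, 0), (3, 9), (0, 16.5)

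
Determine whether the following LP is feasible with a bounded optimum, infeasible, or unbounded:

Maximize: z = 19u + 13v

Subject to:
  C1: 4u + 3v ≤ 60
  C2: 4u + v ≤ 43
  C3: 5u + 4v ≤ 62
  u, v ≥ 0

Feasible with a bounded optimal solution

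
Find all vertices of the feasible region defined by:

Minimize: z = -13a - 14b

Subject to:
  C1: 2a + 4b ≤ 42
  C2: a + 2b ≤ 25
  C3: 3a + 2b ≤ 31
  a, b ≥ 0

(0, 0), (10.33, 0), (5, 8), (0, 10.5)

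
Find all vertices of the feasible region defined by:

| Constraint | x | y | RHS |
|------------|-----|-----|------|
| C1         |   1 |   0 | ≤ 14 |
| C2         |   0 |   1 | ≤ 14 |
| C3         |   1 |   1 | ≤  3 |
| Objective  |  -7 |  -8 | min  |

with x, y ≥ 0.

(0, 0), (3, 0), (0, 3)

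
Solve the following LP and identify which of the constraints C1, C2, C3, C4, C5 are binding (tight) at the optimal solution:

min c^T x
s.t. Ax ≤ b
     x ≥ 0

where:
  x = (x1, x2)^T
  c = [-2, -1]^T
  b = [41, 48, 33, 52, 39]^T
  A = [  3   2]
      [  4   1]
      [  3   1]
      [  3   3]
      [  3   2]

At x1 = 9, x2 = 6, compute slack b - a·x for each constraint:
  C1: 41 − 39 = 2  (slack)
  C2: 48 − 42 = 6  (slack)
  C3: 33 − 33 = 0  (binding)
  C4: 52 − 45 = 7  (slack)
  C5: 39 − 39 = 0  (binding)

Optimal: x1 = 9, x2 = 6
Binding: C3, C5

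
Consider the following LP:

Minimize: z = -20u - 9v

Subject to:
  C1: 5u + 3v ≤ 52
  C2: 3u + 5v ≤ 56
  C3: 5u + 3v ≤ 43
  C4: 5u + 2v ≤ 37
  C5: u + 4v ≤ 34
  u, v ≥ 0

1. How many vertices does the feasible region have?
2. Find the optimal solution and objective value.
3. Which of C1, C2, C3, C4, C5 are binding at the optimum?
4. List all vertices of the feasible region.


1. 5
2. u = 5, v = 6, z = -154
3. C3, C4
4. (0, 0), (7.4, 0), (5, 6), (4.118, 7.471), (0, 8.5)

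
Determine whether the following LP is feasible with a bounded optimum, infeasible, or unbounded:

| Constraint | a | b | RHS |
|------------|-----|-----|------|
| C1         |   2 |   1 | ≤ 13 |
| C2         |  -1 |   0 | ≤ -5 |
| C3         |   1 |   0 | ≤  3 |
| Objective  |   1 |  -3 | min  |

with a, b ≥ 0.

Infeasible (no feasible solution exists)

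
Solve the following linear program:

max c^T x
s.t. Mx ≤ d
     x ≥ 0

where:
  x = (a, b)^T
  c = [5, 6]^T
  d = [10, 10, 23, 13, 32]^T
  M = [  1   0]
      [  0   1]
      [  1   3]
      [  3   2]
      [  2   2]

Evaluate the objective at each vertex of the feasible region:
  z(0, 0) = 0
  z(4.333, 0) = 21.67
  z(0, 6.5) = 39  ←
The maximum is at a = 0, b = 6.5.

a = 0, b = 6.5, z = 39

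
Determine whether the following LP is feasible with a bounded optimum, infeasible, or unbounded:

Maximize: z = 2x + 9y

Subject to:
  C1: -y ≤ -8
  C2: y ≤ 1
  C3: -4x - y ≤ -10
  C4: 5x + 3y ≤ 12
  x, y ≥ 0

Infeasible (no feasible solution exists)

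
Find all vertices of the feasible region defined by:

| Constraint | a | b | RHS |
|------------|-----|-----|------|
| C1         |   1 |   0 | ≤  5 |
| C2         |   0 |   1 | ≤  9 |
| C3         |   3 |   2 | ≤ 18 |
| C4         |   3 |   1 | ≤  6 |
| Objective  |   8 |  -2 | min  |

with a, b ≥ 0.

(0, 0), (2, 0), (0, 6)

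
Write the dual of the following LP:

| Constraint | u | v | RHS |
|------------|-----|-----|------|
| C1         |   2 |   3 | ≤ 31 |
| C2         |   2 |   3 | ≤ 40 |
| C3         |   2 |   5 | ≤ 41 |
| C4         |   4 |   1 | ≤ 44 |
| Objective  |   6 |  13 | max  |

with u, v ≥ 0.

Primal max cᵀx s.t. Ax ≤ b, x ≥ 0  →  Dual min bᵀy s.t. Aᵀy ≥ c, y ≥ 0.

Minimize: z = 31y1 + 40y2 + 41y3 + 44y4

Subject to:
  2y1 + 2y2 + 2y3 + 4y4 ≥ 6
  3y1 + 3y2 + 5y3 + y4 ≥ 13
  y1, y2, y3, y4 ≥ 0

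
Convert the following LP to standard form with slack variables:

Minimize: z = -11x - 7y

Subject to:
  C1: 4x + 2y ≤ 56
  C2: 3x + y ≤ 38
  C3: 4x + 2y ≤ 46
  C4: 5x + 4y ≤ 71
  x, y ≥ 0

min z = -11x - 7y

s.t.
  4x + 2y + s1 = 56
  3x + y + s2 = 38
  4x + 2y + s3 = 46
  5x + 4y + s4 = 71
  x, y, s1, s2, s3, s4 ≥ 0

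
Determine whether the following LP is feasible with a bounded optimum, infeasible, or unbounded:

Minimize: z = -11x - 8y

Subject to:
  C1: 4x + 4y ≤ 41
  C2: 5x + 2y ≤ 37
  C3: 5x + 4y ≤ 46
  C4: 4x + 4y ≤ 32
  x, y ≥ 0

Feasible with a bounded optimal solution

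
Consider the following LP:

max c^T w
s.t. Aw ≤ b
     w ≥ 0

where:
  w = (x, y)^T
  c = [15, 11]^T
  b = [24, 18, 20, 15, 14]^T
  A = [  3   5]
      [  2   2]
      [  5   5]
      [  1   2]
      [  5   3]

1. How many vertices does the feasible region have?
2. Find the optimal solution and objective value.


1. 4
2. x = 1, y = 3, z = 48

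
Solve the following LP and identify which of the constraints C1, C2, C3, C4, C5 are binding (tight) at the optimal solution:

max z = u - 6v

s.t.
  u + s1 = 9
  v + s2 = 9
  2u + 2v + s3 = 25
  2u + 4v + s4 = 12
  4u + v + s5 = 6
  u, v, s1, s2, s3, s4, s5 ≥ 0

At u = 1.5, v = 0, compute slack b - a·x for each constraint:
  C1: 9 − 1.5 = 7.5  (slack)
  C2: 9 − 0 = 9  (slack)
  C3: 25 − 3 = 22  (slack)
  C4: 12 − 3 = 9  (slack)
  C5: 6 − 6 = 0  (binding)

Optimal: u = 1.5, v = 0
Binding: C5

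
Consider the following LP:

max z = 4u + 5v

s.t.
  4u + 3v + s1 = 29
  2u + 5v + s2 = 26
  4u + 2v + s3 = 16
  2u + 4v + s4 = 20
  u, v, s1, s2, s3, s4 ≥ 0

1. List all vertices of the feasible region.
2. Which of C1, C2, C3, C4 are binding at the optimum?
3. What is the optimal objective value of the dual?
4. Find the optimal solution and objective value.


1. (0, 0), (4, 0), (2, 4), (0, 5)
2. C3, C4
3. 28
4. u = 2, v = 4, z = 28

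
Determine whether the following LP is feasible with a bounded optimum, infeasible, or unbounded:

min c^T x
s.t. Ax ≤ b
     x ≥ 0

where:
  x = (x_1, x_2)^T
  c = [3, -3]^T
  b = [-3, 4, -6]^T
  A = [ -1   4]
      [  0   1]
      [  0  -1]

Infeasible (no feasible solution exists)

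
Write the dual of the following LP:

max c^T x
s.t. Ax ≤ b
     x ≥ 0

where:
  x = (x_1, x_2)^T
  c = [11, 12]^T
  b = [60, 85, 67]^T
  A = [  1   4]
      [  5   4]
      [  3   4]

Primal max cᵀx s.t. Ax ≤ b, x ≥ 0  →  Dual min bᵀy s.t. Aᵀy ≥ c, y ≥ 0.

Minimize: z = 60y1 + 85y2 + 67y3

Subject to:
  y1 + 5y2 + 3y3 ≥ 11
  4y1 + 4y2 + 4y3 ≥ 12
  y1, y2, y3 ≥ 0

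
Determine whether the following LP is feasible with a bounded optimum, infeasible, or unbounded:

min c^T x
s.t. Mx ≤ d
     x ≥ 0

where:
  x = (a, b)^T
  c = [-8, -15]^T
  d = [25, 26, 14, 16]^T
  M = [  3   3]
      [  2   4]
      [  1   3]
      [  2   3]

Feasible with a bounded optimal solution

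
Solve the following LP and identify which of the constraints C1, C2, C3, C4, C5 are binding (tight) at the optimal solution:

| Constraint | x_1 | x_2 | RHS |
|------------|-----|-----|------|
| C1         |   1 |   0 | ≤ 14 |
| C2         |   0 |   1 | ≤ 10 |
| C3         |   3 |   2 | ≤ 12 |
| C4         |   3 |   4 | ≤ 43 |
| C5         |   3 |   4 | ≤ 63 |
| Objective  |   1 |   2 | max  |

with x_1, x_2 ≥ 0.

At x_1 = 0, x_2 = 6, compute slack b - a·x for each constraint:
  C1: 14 − 0 = 14  (slack)
  C2: 10 − 6 = 4  (slack)
  C3: 12 − 12 = 0  (binding)
  C4: 43 − 24 = 19  (slack)
  C5: 63 − 24 = 39  (slack)

Optimal: x_1 = 0, x_2 = 6
Binding: C3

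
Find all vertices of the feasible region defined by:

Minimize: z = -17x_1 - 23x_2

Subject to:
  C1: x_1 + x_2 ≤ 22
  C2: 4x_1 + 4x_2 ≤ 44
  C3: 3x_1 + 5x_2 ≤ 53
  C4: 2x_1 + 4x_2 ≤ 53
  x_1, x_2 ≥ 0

(0, 0), (11, 0), (1, 10), (0, 10.6)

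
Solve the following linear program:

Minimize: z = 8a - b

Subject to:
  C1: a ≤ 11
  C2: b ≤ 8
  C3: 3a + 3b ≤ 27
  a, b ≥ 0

Evaluate the objective at each vertex of the feasible region:
  z(0, 0) = 0
  z(9, 0) = 72
  z(1, 8) = 0
  z(0, 8) = -8  ←
The minimum is at a = 0, b = 8.

a = 0, b = 8, z = -8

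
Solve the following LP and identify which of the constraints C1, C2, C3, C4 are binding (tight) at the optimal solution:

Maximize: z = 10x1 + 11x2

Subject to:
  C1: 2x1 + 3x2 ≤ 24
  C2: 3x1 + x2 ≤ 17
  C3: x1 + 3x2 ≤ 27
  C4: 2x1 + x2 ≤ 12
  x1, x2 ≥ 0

At x1 = 3, x2 = 6, compute slack b - a·x for each constraint:
  C1: 24 − 24 = 0  (binding)
  C2: 17 − 15 = 2  (slack)
  C3: 27 − 21 = 6  (slack)
  C4: 12 − 12 = 0  (binding)

Optimal: x1 = 3, x2 = 6
Binding: C1, C4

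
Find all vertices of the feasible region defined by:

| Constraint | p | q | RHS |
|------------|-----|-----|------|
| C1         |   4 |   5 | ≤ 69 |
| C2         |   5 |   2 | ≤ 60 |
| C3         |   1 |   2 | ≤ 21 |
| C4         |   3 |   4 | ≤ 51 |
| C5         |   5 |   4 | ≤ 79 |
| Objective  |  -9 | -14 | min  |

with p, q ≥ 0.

(0, 0), (12, 0), (9.857, 5.357), (9, 6), (0, 10.5)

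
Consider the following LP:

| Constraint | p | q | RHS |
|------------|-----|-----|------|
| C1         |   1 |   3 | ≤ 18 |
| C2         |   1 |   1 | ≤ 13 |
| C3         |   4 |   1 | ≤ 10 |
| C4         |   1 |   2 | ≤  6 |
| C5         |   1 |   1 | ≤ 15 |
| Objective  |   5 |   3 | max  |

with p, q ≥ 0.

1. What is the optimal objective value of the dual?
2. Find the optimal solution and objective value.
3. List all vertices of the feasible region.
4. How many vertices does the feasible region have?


1. 16
2. p = 2, q = 2, z = 16
3. (0, 0), (2.5, 0), (2, 2), (0, 3)
4. 4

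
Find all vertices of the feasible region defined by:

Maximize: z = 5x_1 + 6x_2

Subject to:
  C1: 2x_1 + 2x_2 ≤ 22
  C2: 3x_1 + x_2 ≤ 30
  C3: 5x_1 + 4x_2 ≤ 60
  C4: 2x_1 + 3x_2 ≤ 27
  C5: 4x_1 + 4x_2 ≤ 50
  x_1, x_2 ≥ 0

(0, 0), (10, 0), (9.5, 1.5), (6, 5), (0, 9)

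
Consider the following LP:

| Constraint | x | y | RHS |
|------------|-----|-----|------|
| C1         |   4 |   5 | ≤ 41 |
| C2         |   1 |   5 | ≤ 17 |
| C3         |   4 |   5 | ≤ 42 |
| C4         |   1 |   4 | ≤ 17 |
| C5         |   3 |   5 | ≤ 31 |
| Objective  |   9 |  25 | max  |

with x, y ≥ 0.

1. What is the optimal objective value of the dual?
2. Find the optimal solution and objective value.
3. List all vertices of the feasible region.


1. 113
2. x = 7, y = 2, z = 113
3. (0, 0), (10.25, 0), (10, 0.2), (7, 2), (0, 3.4)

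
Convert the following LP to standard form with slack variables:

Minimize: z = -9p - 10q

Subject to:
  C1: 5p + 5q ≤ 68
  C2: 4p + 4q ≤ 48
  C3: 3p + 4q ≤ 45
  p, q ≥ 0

min z = -9p - 10q

s.t.
  5p + 5q + s1 = 68
  4p + 4q + s2 = 48
  3p + 4q + s3 = 45
  p, q, s1, s2, s3 ≥ 0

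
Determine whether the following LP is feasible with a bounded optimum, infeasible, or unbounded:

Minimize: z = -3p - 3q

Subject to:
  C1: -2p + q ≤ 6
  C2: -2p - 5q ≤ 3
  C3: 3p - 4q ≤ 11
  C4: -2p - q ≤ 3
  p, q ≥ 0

Unbounded (objective can decrease without bound)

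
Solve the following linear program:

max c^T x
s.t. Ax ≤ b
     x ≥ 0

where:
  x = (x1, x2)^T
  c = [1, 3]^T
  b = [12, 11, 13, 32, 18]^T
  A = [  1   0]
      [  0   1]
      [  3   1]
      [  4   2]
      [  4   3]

Evaluate the objective at each vertex of the feasible region:
  z(0, 0) = 0
  z(4.333, 0) = 4.333
  z(4.2, 0.4) = 5.4
  z(0, 6) = 18  ←
The maximum is at x1 = 0, x2 = 6.

x1 = 0, x2 = 6, z = 18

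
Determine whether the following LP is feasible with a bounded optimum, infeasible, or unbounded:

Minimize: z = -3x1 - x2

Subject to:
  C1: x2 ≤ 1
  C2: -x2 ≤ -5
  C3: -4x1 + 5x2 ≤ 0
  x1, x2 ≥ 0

Infeasible (no feasible solution exists)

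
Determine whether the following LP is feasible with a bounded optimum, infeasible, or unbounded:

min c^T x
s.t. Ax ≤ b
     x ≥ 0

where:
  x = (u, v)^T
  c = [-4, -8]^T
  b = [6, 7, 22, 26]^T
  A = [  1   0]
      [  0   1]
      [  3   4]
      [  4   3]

Feasible with a bounded optimal solution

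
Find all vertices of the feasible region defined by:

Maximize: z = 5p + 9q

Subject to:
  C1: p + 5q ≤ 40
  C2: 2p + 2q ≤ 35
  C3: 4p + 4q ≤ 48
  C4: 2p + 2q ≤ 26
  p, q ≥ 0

(0, 0), (12, 0), (5, 7), (0, 8)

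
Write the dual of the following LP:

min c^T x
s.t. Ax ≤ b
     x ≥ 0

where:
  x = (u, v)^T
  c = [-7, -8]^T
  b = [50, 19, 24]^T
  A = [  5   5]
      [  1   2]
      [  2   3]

Primal min cᵀx s.t. Ax ≤ b, x ≥ 0  →  Dual max −bᵀy s.t. Aᵀy ≥ −c, y ≥ 0.

Maximize: z = -50y1 - 19y2 - 24y3

Subject to:
  5y1 + y2 + 2y3 ≥ 7
  5y1 + 2y2 + 3y3 ≥ 8
  y1, y2, y3 ≥ 0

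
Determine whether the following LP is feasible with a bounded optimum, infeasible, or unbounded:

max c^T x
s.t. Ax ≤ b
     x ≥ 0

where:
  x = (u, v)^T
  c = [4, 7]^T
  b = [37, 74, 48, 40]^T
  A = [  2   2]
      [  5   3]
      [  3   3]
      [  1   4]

Feasible with a bounded optimal solution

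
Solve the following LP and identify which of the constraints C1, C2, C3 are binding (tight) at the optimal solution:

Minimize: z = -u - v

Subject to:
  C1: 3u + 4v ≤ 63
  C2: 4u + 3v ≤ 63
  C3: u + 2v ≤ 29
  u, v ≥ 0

At u = 9, v = 9, compute slack b - a·x for each constraint:
  C1: 63 − 63 = 0  (binding)
  C2: 63 − 63 = 0  (binding)
  C3: 29 − 27 = 2  (slack)

Optimal: u = 9, v = 9
Binding: C1, C2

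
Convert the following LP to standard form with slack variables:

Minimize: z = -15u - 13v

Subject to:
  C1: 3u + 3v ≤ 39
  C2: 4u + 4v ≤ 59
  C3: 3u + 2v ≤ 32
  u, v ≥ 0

min z = -15u - 13v

s.t.
  3u + 3v + s1 = 39
  4u + 4v + s2 = 59
  3u + 2v + s3 = 32
  u, v, s1, s2, s3 ≥ 0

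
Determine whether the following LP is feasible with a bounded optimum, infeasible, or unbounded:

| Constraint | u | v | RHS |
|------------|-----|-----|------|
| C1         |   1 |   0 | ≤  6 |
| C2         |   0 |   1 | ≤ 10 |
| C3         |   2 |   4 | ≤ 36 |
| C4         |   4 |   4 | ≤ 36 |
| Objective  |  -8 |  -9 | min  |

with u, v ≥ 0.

Feasible with a bounded optimal solution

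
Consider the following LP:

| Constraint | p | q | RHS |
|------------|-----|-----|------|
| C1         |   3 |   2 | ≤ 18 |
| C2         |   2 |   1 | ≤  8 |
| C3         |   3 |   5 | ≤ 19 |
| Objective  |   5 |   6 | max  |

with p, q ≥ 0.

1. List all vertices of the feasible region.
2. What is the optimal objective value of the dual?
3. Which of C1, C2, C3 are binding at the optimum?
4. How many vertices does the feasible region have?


1. (0, 0), (4, 0), (3, 2), (0, 3.8)
2. 27
3. C2, C3
4. 4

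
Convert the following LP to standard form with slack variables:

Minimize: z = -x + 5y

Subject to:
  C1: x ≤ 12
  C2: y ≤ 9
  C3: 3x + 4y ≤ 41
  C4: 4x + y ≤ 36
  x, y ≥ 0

min z = -x + 5y

s.t.
  x + s1 = 12
  y + s2 = 9
  3x + 4y + s3 = 41
  4x + y + s4 = 36
  x, y, s1, s2, s3, s4 ≥ 0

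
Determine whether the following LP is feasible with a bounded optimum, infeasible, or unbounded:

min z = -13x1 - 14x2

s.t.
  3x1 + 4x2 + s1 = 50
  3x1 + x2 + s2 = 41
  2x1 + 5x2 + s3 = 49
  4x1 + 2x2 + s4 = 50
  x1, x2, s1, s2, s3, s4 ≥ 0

Feasible with a bounded optimal solution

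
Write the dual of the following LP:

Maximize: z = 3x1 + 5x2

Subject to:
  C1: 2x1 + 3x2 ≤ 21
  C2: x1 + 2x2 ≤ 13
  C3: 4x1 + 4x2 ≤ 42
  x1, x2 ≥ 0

Primal max cᵀx s.t. Ax ≤ b, x ≥ 0  →  Dual min bᵀy s.t. Aᵀy ≥ c, y ≥ 0.

Minimize: z = 21y1 + 13y2 + 42y3

Subject to:
  2y1 + y2 + 4y3 ≥ 3
  3y1 + 2y2 + 4y3 ≥ 5
  y1, y2, y3 ≥ 0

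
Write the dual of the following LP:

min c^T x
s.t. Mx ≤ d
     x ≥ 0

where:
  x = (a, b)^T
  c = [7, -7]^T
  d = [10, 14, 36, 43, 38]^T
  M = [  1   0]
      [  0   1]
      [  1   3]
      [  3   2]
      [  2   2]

Primal min cᵀx s.t. Ax ≤ b, x ≥ 0  →  Dual max −bᵀy s.t. Aᵀy ≥ −c, y ≥ 0.

Maximize: z = -10y1 - 14y2 - 36y3 - 43y4 - 38y5

Subject to:
  y1 + y3 + 3y4 + 2y5 ≥ -7
  y2 + 3y3 + 2y4 + 2y5 ≥ 7
  y1, y2, y3, y4, y5 ≥ 0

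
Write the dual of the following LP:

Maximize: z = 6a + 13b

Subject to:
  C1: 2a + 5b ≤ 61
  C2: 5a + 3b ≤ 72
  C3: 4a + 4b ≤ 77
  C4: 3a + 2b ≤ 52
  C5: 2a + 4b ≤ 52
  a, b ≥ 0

Primal max cᵀx s.t. Ax ≤ b, x ≥ 0  →  Dual min bᵀy s.t. Aᵀy ≥ c, y ≥ 0.

Minimize: z = 61y1 + 72y2 + 77y3 + 52y4 + 52y5

Subject to:
  2y1 + 5y2 + 4y3 + 3y4 + 2y5 ≥ 6
  5y1 + 3y2 + 4y3 + 2y4 + 4y5 ≥ 13
  y1, y2, y3, y4, y5 ≥ 0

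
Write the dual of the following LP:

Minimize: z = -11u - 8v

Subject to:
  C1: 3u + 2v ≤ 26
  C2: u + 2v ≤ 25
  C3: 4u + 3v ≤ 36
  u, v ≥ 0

Primal min cᵀx s.t. Ax ≤ b, x ≥ 0  →  Dual max −bᵀy s.t. Aᵀy ≥ −c, y ≥ 0.

Maximize: z = -26y1 - 25y2 - 36y3

Subject to:
  3y1 + y2 + 4y3 ≥ 11
  2y1 + 2y2 + 3y3 ≥ 8
  y1, y2, y3 ≥ 0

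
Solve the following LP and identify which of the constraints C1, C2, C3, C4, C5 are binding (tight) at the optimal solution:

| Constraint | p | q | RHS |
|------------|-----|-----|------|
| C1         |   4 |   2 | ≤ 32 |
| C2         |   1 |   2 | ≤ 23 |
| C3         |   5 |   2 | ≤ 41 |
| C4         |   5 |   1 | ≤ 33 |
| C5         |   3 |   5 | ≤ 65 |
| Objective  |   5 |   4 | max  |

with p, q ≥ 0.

At p = 3, q = 10, compute slack b - a·x for each constraint:
  C1: 32 − 32 = 0  (binding)
  C2: 23 − 23 = 0  (binding)
  C3: 41 − 35 = 6  (slack)
  C4: 33 − 25 = 8  (slack)
  C5: 65 − 59 = 6  (slack)

Optimal: p = 3, q = 10
Binding: C1, C2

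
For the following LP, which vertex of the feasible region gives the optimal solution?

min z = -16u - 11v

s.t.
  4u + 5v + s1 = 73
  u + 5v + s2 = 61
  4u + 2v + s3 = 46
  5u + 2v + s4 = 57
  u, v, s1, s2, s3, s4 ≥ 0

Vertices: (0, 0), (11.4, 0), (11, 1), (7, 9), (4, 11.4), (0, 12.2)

Evaluate the objective at each vertex of the feasible region:
  z(0, 0) = 0
  z(11.4, 0) = -182.4
  z(11, 1) = -187
  z(7, 9) = -211  ←
  z(4, 11.4) = -189.4
  z(0, 12.2) = -134.2
The minimum is at u = 7, v = 9.

(7, 9)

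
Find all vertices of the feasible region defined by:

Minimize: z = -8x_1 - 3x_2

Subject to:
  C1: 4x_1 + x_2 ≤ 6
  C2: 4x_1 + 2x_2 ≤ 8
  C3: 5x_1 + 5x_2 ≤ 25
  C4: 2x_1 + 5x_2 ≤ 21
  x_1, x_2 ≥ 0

(0, 0), (1.5, 0), (1, 2), (0, 4)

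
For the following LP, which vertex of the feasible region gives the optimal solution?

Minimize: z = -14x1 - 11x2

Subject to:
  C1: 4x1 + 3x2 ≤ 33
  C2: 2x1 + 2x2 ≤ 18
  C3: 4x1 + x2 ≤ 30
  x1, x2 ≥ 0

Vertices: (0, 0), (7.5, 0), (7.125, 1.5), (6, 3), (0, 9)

Evaluate the objective at each vertex of the feasible region:
  z(0, 0) = 0
  z(7.5, 0) = -105
  z(7.125, 1.5) = -116.2
  z(6, 3) = -117  ←
  z(0, 9) = -99
The minimum is at x1 = 6, x2 = 3.

(6, 3)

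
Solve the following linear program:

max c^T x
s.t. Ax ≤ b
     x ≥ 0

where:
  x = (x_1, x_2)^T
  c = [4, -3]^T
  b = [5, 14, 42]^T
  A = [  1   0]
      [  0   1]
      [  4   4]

Evaluate the objective at each vertex of the feasible region:
  z(0, 0) = 0
  z(5, 0) = 20  ←
  z(5, 5.5) = 3.5
  z(0, 10.5) = -31.5
The maximum is at x_1 = 5, x_2 = 0.

x_1 = 5, x_2 = 0, z = 20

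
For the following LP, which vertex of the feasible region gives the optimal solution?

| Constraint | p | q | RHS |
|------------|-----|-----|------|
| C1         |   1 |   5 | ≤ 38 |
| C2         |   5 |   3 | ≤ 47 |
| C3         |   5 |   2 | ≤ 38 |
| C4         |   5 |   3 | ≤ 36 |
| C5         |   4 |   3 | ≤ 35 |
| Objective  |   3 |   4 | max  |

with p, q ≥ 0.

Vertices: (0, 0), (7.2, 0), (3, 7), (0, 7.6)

Evaluate the objective at each vertex of the feasible region:
  z(0, 0) = 0
  z(7.2, 0) = 21.6
  z(3, 7) = 37  ←
  z(0, 7.6) = 30.4
The maximum is at p = 3, q = 7.

(3, 7)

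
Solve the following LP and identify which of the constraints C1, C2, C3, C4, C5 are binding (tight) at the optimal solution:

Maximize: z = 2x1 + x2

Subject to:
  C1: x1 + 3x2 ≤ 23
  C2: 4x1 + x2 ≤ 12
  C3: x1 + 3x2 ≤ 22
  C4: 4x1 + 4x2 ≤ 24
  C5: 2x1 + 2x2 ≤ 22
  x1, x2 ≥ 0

At x1 = 2, x2 = 4, compute slack b - a·x for each constraint:
  C1: 23 − 14 = 9  (slack)
  C2: 12 − 12 = 0  (binding)
  C3: 22 − 14 = 8  (slack)
  C4: 24 − 24 = 0  (binding)
  C5: 22 − 12 = 10  (slack)

Optimal: x1 = 2, x2 = 4
Binding: C2, C4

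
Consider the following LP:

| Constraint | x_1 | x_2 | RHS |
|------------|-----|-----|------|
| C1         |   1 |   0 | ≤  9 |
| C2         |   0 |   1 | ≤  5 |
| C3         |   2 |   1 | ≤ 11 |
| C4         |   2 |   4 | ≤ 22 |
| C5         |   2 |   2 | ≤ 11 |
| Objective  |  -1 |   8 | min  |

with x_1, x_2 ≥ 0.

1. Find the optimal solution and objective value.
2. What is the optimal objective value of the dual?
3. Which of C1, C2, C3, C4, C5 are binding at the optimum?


1. x_1 = 5.5, x_2 = 0, z = -5.5
2. -5.5
3. C3, C5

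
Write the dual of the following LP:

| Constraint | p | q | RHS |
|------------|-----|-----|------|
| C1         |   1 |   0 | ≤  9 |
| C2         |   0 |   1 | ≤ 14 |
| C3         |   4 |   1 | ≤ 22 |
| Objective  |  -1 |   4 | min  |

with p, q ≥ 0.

Primal min cᵀx s.t. Ax ≤ b, x ≥ 0  →  Dual max −bᵀy s.t. Aᵀy ≥ −c, y ≥ 0.

Maximize: z = -9y1 - 14y2 - 22y3

Subject to:
  y1 + 4y3 ≥ 1
  y2 + y3 ≥ -4
  y1, y2, y3 ≥ 0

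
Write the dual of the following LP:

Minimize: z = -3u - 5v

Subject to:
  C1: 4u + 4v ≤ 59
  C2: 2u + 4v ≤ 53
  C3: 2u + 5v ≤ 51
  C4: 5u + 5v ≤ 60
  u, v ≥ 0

Primal min cᵀx s.t. Ax ≤ b, x ≥ 0  →  Dual max −bᵀy s.t. Aᵀy ≥ −c, y ≥ 0.

Maximize: z = -59y1 - 53y2 - 51y3 - 60y4

Subject to:
  4y1 + 2y2 + 2y3 + 5y4 ≥ 3
  4y1 + 4y2 + 5y3 + 5y4 ≥ 5
  y1, y2, y3, y4 ≥ 0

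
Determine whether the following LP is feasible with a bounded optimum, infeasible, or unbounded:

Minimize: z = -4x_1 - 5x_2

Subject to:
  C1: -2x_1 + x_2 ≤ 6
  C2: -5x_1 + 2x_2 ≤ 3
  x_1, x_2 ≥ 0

Unbounded (objective can decrease without bound)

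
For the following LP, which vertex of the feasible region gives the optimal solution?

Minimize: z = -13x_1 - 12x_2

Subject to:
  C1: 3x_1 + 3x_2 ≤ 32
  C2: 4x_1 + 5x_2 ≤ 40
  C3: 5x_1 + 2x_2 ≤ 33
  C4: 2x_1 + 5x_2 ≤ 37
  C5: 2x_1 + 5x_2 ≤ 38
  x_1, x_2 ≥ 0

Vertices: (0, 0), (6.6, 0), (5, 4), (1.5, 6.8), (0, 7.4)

Evaluate the objective at each vertex of the feasible region:
  z(0, 0) = 0
  z(6.6, 0) = -85.8
  z(5, 4) = -113  ←
  z(1.5, 6.8) = -101.1
  z(0, 7.4) = -88.8
The minimum is at x_1 = 5, x_2 = 4.

(5, 4)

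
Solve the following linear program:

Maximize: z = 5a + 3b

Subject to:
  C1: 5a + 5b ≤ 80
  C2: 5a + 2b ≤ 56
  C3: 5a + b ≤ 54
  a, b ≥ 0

Evaluate the objective at each vertex of the feasible region:
  z(0, 0) = 0
  z(10.8, 0) = 54
  z(10.4, 2) = 58
  z(8, 8) = 64  ←
  z(0, 16) = 48
The maximum is at a = 8, b = 8.

a = 8, b = 8, z = 64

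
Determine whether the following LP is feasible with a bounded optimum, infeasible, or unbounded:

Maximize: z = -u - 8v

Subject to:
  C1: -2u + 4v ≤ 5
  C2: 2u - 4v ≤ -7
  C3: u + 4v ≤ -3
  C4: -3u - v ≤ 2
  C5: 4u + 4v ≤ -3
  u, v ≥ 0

Infeasible (no feasible solution exists)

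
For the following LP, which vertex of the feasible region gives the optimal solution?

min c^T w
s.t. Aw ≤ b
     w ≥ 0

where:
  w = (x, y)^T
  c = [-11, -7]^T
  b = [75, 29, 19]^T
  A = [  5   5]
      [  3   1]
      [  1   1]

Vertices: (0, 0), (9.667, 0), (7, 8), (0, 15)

Evaluate the objective at each vertex of the feasible region:
  z(0, 0) = 0
  z(9.667, 0) = -106.3
  z(7, 8) = -133  ←
  z(0, 15) = -105
The minimum is at x = 7, y = 8.

(7, 8)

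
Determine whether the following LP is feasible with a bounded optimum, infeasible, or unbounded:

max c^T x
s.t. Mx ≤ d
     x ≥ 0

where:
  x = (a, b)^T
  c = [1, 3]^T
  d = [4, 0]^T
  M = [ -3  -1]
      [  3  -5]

Unbounded (objective can increase without bound)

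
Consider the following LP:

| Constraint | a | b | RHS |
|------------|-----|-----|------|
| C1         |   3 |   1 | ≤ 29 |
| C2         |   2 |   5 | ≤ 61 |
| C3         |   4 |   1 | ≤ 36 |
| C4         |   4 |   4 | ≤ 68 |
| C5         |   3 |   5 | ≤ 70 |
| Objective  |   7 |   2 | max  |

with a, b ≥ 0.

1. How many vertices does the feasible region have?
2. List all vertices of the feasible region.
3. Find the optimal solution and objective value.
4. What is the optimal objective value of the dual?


1. 5
2. (0, 0), (9, 0), (7, 8), (6.462, 9.615), (0, 12.2)
3. a = 7, b = 8, z = 65
4. 65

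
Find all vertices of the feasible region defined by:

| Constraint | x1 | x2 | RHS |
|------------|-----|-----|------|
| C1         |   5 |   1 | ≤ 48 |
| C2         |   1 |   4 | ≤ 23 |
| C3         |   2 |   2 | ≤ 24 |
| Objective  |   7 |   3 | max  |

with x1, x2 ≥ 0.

(0, 0), (9.6, 0), (9, 3), (8.333, 3.667), (0, 5.75)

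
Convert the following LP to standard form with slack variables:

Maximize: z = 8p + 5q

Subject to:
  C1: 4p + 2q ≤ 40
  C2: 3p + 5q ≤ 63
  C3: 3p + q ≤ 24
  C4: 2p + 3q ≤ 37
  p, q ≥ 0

max z = 8p + 5q

s.t.
  4p + 2q + s1 = 40
  3p + 5q + s2 = 63
  3p + q + s3 = 24
  2p + 3q + s4 = 37
  p, q, s1, s2, s3, s4 ≥ 0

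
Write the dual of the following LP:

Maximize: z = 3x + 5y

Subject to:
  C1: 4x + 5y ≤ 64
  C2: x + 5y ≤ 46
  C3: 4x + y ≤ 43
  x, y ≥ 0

Primal max cᵀx s.t. Ax ≤ b, x ≥ 0  →  Dual min bᵀy s.t. Aᵀy ≥ c, y ≥ 0.

Minimize: z = 64y1 + 46y2 + 43y3

Subject to:
  4y1 + y2 + 4y3 ≥ 3
  5y1 + 5y2 + y3 ≥ 5
  y1, y2, y3 ≥ 0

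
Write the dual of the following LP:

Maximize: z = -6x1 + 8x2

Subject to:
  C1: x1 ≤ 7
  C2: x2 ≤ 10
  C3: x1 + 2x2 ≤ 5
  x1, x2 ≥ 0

Primal max cᵀx s.t. Ax ≤ b, x ≥ 0  →  Dual min bᵀy s.t. Aᵀy ≥ c, y ≥ 0.

Minimize: z = 7y1 + 10y2 + 5y3

Subject to:
  y1 + y3 ≥ -6
  y2 + 2y3 ≥ 8
  y1, y2, y3 ≥ 0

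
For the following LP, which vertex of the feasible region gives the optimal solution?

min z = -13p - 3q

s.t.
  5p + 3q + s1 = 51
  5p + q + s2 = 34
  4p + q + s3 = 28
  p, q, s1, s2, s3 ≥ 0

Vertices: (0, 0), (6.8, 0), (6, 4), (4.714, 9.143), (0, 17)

Evaluate the objective at each vertex of the feasible region:
  z(0, 0) = 0
  z(6.8, 0) = -88.4
  z(6, 4) = -90  ←
  z(4.714, 9.143) = -88.71
  z(0, 17) = -51
The minimum is at p = 6, q = 4.

(6, 4)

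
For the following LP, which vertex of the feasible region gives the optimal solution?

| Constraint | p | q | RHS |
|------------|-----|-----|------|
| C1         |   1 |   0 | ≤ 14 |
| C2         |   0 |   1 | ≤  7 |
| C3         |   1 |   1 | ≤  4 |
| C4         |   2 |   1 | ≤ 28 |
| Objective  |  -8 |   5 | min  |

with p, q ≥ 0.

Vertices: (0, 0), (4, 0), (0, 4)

Evaluate the objective at each vertex of the feasible region:
  z(0, 0) = 0
  z(4, 0) = -32  ←
  z(0, 4) = 20
The minimum is at p = 4, q = 0.

(4, 0)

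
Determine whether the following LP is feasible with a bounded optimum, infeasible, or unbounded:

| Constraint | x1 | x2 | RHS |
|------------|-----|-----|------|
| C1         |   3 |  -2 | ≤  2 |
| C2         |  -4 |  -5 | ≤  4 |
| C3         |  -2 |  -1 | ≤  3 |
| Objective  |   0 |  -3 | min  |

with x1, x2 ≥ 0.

Unbounded (objective can decrease without bound)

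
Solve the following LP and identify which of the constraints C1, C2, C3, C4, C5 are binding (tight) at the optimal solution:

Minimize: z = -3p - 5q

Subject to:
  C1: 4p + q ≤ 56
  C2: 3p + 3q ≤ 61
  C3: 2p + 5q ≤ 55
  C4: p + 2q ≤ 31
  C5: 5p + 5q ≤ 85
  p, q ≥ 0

At p = 10, q = 7, compute slack b - a·x for each constraint:
  C1: 56 − 47 = 9  (slack)
  C2: 61 − 51 = 10  (slack)
  C3: 55 − 55 = 0  (binding)
  C4: 31 − 24 = 7  (slack)
  C5: 85 − 85 = 0  (binding)

Optimal: p = 10, q = 7
Binding: C3, C5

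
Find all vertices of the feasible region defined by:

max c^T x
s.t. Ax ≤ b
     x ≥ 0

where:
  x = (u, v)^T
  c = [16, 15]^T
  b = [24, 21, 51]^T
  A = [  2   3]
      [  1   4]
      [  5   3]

(0, 0), (10.2, 0), (9, 2), (6.6, 3.6), (0, 5.25)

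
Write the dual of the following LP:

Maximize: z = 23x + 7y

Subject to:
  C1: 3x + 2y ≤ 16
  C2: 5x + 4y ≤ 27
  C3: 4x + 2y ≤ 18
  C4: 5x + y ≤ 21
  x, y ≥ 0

Primal max cᵀx s.t. Ax ≤ b, x ≥ 0  →  Dual min bᵀy s.t. Aᵀy ≥ c, y ≥ 0.

Minimize: z = 16y1 + 27y2 + 18y3 + 21y4

Subject to:
  3y1 + 5y2 + 4y3 + 5y4 ≥ 23
  2y1 + 4y2 + 2y3 + y4 ≥ 7
  y1, y2, y3, y4 ≥ 0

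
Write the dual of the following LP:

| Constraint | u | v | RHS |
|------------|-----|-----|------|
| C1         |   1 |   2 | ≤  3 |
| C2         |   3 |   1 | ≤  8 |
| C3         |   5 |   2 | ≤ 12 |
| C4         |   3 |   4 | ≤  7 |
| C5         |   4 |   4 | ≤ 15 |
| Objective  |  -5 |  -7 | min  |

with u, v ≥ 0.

Primal min cᵀx s.t. Ax ≤ b, x ≥ 0  →  Dual max −bᵀy s.t. Aᵀy ≥ −c, y ≥ 0.

Maximize: z = -3y1 - 8y2 - 12y3 - 7y4 - 15y5

Subject to:
  y1 + 3y2 + 5y3 + 3y4 + 4y5 ≥ 5
  2y1 + y2 + 2y3 + 4y4 + 4y5 ≥ 7
  y1, y2, y3, y4, y5 ≥ 0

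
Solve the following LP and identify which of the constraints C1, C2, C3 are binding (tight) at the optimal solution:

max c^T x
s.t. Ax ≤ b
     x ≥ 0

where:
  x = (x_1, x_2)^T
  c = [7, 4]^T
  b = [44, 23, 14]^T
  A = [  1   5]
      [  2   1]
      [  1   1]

At x_1 = 9, x_2 = 5, compute slack b - a·x for each constraint:
  C1: 44 − 34 = 10  (slack)
  C2: 23 − 23 = 0  (binding)
  C3: 14 − 14 = 0  (binding)

Optimal: x_1 = 9, x_2 = 5
Binding: C2, C3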